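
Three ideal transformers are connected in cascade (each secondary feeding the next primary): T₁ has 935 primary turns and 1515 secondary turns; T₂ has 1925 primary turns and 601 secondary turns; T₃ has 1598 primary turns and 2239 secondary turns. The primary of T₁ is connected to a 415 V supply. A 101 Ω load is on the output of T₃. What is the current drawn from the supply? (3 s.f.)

I_supply ≈ 2.06 A

After T₁: V = 415.00 × 1515/935 = 672.43 V.
After T₂: V = 672.43 × 601/1925 = 209.94 V.
After T₃: V = 209.94 × 2239/1598 = 294.15 V.
I_load = 294.15/101 = 2.9124 A, so P_out = 294.15 × 2.9124 = 856.68 W.
All ideal ⇒ P_in = P_out, so I_supply = 856.68/415 = 2.06 A.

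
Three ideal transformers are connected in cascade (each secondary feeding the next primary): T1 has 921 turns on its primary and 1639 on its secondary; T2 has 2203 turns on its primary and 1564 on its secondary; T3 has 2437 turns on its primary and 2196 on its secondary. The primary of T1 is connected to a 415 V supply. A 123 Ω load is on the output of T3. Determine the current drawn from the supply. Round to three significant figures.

I_supply ≈ 4.37 A

After T1: V = 415.00 × 1639/921 = 738.53 V.
After T2: V = 738.53 × 1564/2203 = 524.31 V.
After T3: V = 524.31 × 2196/2437 = 472.46 V.
I_load = 472.46/123 = 3.8412 A, so P_out = 472.46 × 3.8412 = 1814.8 W.
All ideal ⇒ P_in = P_out, so I_supply = 1814.8/415 = 4.37 A.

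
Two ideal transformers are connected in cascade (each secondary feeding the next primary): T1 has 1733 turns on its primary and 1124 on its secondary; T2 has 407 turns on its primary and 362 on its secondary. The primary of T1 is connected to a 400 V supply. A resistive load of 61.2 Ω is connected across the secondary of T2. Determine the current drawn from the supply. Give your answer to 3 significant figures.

I_supply ≈ 2.18 A

After T1: V = 400.00 × 1124/1733 = 259.43 V.
After T2: V = 259.43 × 362/407 = 230.75 V.
I_load = 230.75/61.2 = 3.7704 A, so P_out = 230.75 × 3.7704 = 870.03 W.
All ideal ⇒ P_in = P_out, so I_supply = 870.03/400 = 2.18 A.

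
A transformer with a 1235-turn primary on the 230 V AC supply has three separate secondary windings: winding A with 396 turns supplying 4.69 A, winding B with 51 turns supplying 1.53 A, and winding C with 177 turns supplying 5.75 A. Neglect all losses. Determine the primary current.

V_A = 230 × 396/1235 = 73.749 V; V_B = 230 × 51/1235 = 9.4980 V; V_C = 230 × 177/1235 = 32.964 V.
P_out = V_A I_A + V_B I_B + V_C I_C = 73.749×4.69 + 9.4980×1.53 + 32.964×5.75 = 345.88 + 14.532 + 189.54 = 549.96 W.
Ideal ⇒ P_in = P_out, so I_p = P_out/V_p = 549.96/230 = 2.39 A.

I_p ≈ 2.39 A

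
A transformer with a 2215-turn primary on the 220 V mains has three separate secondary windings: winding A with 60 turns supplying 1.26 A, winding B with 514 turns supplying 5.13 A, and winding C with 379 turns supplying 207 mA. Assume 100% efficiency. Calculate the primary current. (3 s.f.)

V_A = 220 × 60/2215 = 5.9594 V; V_B = 220 × 514/2215 = 51.052 V; V_C = 220 × 379/2215 = 37.643 V.
P_out = V_A I_A + V_B I_B + V_C I_C = 5.9594×1.26 + 51.052×5.13 + 37.643×0.207 = 7.5088 + 261.90 + 7.7922 = 277.20 W.
Ideal ⇒ P_in = P_out, so I_p = P_out/V_p = 277.20/220 = 1.26 A.

I_p ≈ 1.26 A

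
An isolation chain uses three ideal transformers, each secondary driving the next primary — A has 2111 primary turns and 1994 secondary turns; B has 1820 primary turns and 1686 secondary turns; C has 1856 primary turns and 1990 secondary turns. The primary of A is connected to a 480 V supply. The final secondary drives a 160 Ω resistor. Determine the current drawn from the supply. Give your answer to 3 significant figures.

I_supply ≈ 2.64 A

After A: V = 480.00 × 1994/2111 = 453.40 V.
After B: V = 453.40 × 1686/1820 = 420.01 V.
After C: V = 420.01 × 1990/1856 = 450.34 V.
I_load = 450.34/160 = 2.8146 A, so P_out = 450.34 × 2.8146 = 1267.5 W.
All ideal ⇒ P_in = P_out, so I_supply = 1267.5/480 = 2.64 A.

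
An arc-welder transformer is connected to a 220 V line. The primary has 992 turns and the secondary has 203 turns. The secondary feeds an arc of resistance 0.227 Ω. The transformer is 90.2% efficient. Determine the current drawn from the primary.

V_s = 220 × 203/992 = 45.020 V.
I_s = V_s/R = 45.020/0.227 = 198.33 A.
P_out = V_s I_s = 45.020 × 198.33 = 8928.7 W.
P_in = P_out/η = 8928.7/0.902 = 9898.8 W.
I_p = P_in/V_p = 9898.8/220 = 45.0 A.

I_p ≈ 45.0 A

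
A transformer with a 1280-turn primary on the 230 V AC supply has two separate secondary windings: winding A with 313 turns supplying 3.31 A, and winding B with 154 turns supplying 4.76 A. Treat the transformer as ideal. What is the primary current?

I_p ≈ 1.38 A

V_A = 230 × 313/1280 = 56.242 V; V_B = 230 × 154/1280 = 27.672 V.
P_out = V_A I_A + V_B I_B = 56.242×3.31 + 27.672×4.76 = 186.16 + 131.72 = 317.88 W.
Ideal ⇒ P_in = P_out, so I_p = P_out/V_p = 317.88/230 = 1.38 A.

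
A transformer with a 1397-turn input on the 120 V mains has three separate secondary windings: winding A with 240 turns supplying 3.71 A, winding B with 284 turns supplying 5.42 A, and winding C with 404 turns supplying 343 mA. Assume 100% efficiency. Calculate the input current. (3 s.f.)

I_in ≈ 1.84 A

V_A = 120 × 240/1397 = 20.616 V; V_B = 120 × 284/1397 = 24.395 V; V_C = 120 × 404/1397 = 34.703 V.
P_out = V_A I_A + V_B I_B + V_C I_C = 20.616×3.71 + 24.395×5.42 + 34.703×0.343 = 76.484 + 132.22 + 11.903 = 220.61 W.
Ideal ⇒ P_in = P_out, so I_in = P_out/V_in = 220.61/120 = 1.84 A.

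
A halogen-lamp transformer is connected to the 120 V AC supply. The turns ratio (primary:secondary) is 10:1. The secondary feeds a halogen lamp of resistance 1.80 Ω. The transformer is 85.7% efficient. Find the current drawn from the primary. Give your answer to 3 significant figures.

V_s = 120 × 1/10 = 12.000 V.
I_s = V_s/R = 12.000/1.80 = 6.6667 A.
P_out = V_s I_s = 12.000 × 6.6667 = 80.000 W.
P_in = P_out/η = 80.000/0.857 = 93.349 W.
I_p = P_in/V_p = 93.349/120 = 0.778 A.

I_p ≈ 0.778 A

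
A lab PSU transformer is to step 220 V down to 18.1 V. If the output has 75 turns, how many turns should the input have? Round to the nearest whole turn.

N_in = 912 turns

N_in/N_out = V_in/V_out, so N_in = 75 × 220/18.1 = 911.6 ≈ 912 turns.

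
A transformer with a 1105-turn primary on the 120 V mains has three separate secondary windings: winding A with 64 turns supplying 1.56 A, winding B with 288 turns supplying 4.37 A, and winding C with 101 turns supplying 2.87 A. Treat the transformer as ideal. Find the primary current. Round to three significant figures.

I_p ≈ 1.49 A

V_A = 120 × 64/1105 = 6.9502 V; V_B = 120 × 288/1105 = 31.276 V; V_C = 120 × 101/1105 = 10.968 V.
P_out = V_A I_A + V_B I_B + V_C I_C = 6.9502×1.56 + 31.276×4.37 + 10.968×2.87 = 10.842 + 136.68 + 31.479 = 179.00 W.
Ideal ⇒ P_in = P_out, so I_p = P_out/V_p = 179.00/120 = 1.49 A.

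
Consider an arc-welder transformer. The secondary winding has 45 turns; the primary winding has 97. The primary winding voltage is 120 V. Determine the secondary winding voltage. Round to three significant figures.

V_s ≈ 55.7 V

V_s/V_p = N_s/N_p, so V_s = 120 × 45/97 = 55.7 V.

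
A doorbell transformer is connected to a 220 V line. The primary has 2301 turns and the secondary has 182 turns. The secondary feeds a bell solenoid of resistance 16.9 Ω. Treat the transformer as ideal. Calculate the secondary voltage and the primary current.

V_s = V_p × N_s/N_p = 220 × 182/2301 = 17.401 V.
I_s = V_s/R = 17.401/16.9 = 1.0297 A.
I_p = I_s × N_s/N_p = 1.0297 × 182/2301 = 0.0814 A.

V_s ≈ 17.4 V, I_p ≈ 0.0814 A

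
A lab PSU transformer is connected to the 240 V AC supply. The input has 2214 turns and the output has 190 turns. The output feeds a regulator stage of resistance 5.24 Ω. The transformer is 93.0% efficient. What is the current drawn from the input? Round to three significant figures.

V_out = 240 × 190/2214 = 20.596 V.
I_out = V_out/R = 20.596/5.24 = 3.9306 A.
P_out = V_out I_out = 20.596 × 3.9306 = 80.955 W.
P_in = P_out/η = 80.955/0.930 = 87.048 W.
I_in = P_in/V_in = 87.048/240 = 0.363 A.

I_in ≈ 0.363 A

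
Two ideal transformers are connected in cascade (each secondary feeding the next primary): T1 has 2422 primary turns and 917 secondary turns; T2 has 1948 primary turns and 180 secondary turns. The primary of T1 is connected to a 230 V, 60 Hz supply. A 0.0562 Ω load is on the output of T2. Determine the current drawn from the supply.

Secondary of T1: V = 230.00 × 917/2422 = 87.081 V.
Secondary of T2: V = 87.081 × 180/1948 = 8.0465 V.
I_load = 8.0465/0.0562 = 143.18 A, so P_out = 8.0465 × 143.18 = 1152.1 W.
All ideal ⇒ P_in = P_out, so I_supply = 1152.1/230 = 5.01 A.

I_supply ≈ 5.01 A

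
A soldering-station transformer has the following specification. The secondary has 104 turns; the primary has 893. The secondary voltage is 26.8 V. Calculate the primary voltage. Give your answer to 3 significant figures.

V_p ≈ 230 V

V_p/V_s = N_p/N_s, so V_p = 26.8 × 893/104 = 230 V.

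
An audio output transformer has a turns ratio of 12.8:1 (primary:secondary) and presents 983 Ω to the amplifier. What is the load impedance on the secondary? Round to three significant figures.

Z_s ≈ 6.00 Ω

Z_s = Z_p/(N_p/N_s)² = 983/12.8² = 6.00 Ω.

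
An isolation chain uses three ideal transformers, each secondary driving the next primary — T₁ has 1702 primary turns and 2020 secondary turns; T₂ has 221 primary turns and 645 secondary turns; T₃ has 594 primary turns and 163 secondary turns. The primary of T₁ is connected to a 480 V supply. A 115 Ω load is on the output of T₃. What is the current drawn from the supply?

After T₁: V = 480.00 × 2020/1702 = 569.68 V.
After T₂: V = 569.68 × 645/221 = 1662.6 V.
After T₃: V = 1662.6 × 163/594 = 456.25 V.
I_load = 456.25/115 = 3.9674 A, so P_out = 456.25 × 3.9674 = 1810.1 W.
All ideal ⇒ P_in = P_out, so I_supply = 1810.1/480 = 3.77 A.

I_supply ≈ 3.77 A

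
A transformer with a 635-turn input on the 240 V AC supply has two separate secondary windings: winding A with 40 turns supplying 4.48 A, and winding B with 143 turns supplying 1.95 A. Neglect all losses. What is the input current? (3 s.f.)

V_A = 240 × 40/635 = 15.118 V; V_B = 240 × 143/635 = 54.047 V.
P_out = V_A I_A + V_B I_B = 15.118×4.48 + 54.047×1.95 = 67.729 + 105.39 = 173.12 W.
Ideal ⇒ P_in = P_out, so I_in = P_out/V_in = 173.12/240 = 0.721 A.

I_in ≈ 0.721 A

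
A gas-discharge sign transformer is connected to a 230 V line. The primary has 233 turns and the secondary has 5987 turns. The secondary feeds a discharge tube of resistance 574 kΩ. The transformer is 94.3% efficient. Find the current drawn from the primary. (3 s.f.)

I_p ≈ 0.281 A

V_s = 230 × 5987/233 = 5909.9 V.
I_s = V_s/R = 5909.9/574000 = 0.010296 A.
P_out = V_s I_s = 5909.9 × 0.010296 = 60.849 W.
P_in = P_out/η = 60.849/0.943 = 64.527 W.
I_p = P_in/V_p = 64.527/230 = 0.281 A.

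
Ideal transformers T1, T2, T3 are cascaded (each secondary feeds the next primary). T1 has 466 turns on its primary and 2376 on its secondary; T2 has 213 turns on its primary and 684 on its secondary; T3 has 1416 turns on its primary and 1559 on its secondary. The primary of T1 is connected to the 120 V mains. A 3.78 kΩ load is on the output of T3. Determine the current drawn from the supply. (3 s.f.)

Secondary of T1: V = 120.00 × 2376/466 = 611.85 V.
Secondary of T2: V = 611.85 × 684/213 = 1964.8 V.
Secondary of T3: V = 1964.8 × 1559/1416 = 2163.2 V.
I_load = 2163.2/3780 = 0.57228 A, so P_out = 2163.2 × 0.57228 = 1238.0 W.
All ideal ⇒ P_in = P_out, so I_supply = 1238.0/120 = 10.3 A.

I_supply ≈ 10.3 A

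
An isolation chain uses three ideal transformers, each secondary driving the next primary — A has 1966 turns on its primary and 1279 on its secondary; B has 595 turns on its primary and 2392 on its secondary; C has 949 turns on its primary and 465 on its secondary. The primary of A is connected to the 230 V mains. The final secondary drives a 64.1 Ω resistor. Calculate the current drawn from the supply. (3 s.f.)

I_supply ≈ 5.89 A

After A: V = 230.00 × 1279/1966 = 149.63 V.
After B: V = 149.63 × 2392/595 = 601.53 V.
After C: V = 601.53 × 465/949 = 294.74 V.
I_load = 294.74/64.1 = 4.5982 A, so P_out = 294.74 × 4.5982 = 1355.3 W.
All ideal ⇒ P_in = P_out, so I_supply = 1355.3/230 = 5.89 A.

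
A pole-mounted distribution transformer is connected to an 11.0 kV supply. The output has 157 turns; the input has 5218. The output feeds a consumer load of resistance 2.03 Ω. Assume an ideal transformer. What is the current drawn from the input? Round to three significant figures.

V_out = V_in × N_out/N_in = 11000 × 157/5218 = 330.97 V.
I_out = V_out/R = 330.97/2.03 = 163.04 A.
For an ideal transformer I_in N_in = I_out N_out, so I_in = 163.04 × 157/5218 = 4.91 A.

I_in ≈ 4.91 A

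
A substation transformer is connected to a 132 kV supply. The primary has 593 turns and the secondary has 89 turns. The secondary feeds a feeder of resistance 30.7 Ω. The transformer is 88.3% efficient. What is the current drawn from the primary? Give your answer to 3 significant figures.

V_s = 132000 × 89/593 = 19811 V.
I_s = V_s/R = 19811/30.7 = 645.31 A.
P_out = V_s I_s = 19811 × 645.31 = 1.2784×10^7 W.
P_in = P_out/η = 1.2784×10^7/0.883 = 1.4478×10^7 W.
I_p = P_in/V_p = 1.4478×10^7/132000 = 110 A.

I_p ≈ 110 A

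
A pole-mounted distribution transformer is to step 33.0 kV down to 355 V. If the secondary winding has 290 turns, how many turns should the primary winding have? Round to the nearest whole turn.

N_p/N_s = V_p/V_s, so N_p = 290 × 33000/355 = 26957.7 ≈ 26958 turns.

N_p = 26958 turns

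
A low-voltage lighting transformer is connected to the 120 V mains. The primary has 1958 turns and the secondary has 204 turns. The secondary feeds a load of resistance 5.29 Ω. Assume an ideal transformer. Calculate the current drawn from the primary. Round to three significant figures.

I_p ≈ 0.246 A

V_s = V_p × N_s/N_p = 120 × 204/1958 = 12.503 V.
I_s = V_s/R = 12.503/5.29 = 2.3634 A.
For an ideal transformer I_p N_p = I_s N_s, so I_p = 2.3634 × 204/1958 = 0.246 A.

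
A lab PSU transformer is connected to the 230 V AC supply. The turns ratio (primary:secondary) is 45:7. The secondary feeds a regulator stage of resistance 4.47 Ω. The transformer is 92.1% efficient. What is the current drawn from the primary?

I_p ≈ 1.35 A

V_s = 230 × 7/45 = 35.778 V.
I_s = V_s/R = 35.778/4.47 = 8.0040 A.
P_out = V_s I_s = 35.778 × 8.0040 = 286.36 W.
P_in = P_out/η = 286.36/0.921 = 310.93 W.
I_p = P_in/V_p = 310.93/230 = 1.35 A.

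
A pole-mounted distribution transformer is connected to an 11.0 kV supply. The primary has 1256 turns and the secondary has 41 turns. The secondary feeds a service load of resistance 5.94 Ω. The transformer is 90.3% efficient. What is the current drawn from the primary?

I_p ≈ 2.19 A

V_s = 11000 × 41/1256 = 359.08 V.
I_s = V_s/R = 359.08/5.94 = 60.451 A.
P_out = V_s I_s = 359.08 × 60.451 = 21706 W.
P_in = P_out/η = 21706/0.903 = 24038 W.
I_p = P_in/V_p = 24038/11000 = 2.19 A.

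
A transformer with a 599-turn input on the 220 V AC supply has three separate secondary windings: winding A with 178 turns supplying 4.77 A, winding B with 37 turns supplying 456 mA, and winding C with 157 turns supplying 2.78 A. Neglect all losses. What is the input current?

V_A = 220 × 178/599 = 65.376 V; V_B = 220 × 37/599 = 13.589 V; V_C = 220 × 157/599 = 57.663 V.
P_out = V_A I_A + V_B I_B + V_C I_C = 65.376×4.77 + 13.589×0.456 + 57.663×2.78 = 311.84 + 6.1967 + 160.30 = 478.34 W.
Ideal ⇒ P_in = P_out, so I_in = P_out/V_in = 478.34/220 = 2.17 A.

I_in ≈ 2.17 A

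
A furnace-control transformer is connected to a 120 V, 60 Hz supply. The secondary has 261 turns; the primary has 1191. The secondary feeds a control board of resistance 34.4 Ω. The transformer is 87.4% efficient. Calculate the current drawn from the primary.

V_s = 120 × 261/1191 = 26.297 V.
I_s = V_s/R = 26.297/34.4 = 0.76445 A.
P_out = V_s I_s = 26.297 × 0.76445 = 20.103 W.
P_in = P_out/η = 20.103/0.874 = 23.001 W.
I_p = P_in/V_p = 23.001/120 = 0.192 A.

I_p ≈ 0.192 A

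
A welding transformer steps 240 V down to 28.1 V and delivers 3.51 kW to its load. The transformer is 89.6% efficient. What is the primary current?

I_p ≈ 16.3 A

P_in = P_out/η = 3510/0.896 = 3917.4 W.
I_p = P_in/V_p = 3917.4/240 = 16.3 A.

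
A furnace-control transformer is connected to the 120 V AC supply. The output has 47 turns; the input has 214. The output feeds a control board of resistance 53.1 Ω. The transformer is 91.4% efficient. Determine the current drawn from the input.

V_out = 120 × 47/214 = 26.355 V.
I_out = V_out/R = 26.355/53.1 = 0.49633 A.
P_out = V_out I_out = 26.355 × 0.49633 = 13.081 W.
P_in = P_out/η = 13.081/0.914 = 14.312 W.
I_in = P_in/V_in = 14.312/120 = 0.119 A.

I_in ≈ 0.119 A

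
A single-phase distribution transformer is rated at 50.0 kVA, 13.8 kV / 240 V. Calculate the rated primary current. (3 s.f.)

I_p = S/V_p = 50000/13800 = 3.62 A.

I_p ≈ 3.62 A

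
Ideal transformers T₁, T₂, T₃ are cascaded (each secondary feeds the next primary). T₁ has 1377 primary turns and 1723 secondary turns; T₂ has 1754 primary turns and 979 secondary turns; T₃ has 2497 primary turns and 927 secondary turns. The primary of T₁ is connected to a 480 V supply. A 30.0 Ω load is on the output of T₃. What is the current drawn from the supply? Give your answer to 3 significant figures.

Secondary of T₁: V = 480.00 × 1723/1377 = 600.61 V.
Secondary of T₂: V = 600.61 × 979/1754 = 335.23 V.
Secondary of T₃: V = 335.23 × 927/2497 = 124.45 V.
I_load = 124.45/30.0 = 4.1484 A, so P_out = 124.45 × 4.1484 = 516.29 W.
All ideal ⇒ P_in = P_out, so I_supply = 516.29/480 = 1.08 A.

I_supply ≈ 1.08 A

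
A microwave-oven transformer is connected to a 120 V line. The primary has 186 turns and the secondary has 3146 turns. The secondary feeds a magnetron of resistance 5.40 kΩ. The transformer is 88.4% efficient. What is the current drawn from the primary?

I_p ≈ 7.19 A

V_s = 120 × 3146/186 = 2029.7 V.
I_s = V_s/R = 2029.7/5400 = 0.37587 A.
P_out = V_s I_s = 2029.7 × 0.37587 = 762.89 W.
P_in = P_out/η = 762.89/0.884 = 862.99 W.
I_p = P_in/V_p = 862.99/120 = 7.19 A.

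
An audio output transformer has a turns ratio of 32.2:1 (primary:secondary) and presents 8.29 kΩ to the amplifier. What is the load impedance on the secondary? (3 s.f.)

Z_s ≈ 8.00 Ω

Z_s = Z_p/(N_p/N_s)² = 8290/32.2² = 8.00 Ω.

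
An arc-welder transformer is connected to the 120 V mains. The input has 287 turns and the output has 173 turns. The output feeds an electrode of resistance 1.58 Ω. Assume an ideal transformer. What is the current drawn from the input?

V_out = V_in × N_out/N_in = 120 × 173/287 = 72.334 V.
I_out = V_out/R = 72.334/1.58 = 45.781 A.
For an ideal transformer I_in N_in = I_out N_out, so I_in = 45.781 × 173/287 = 27.6 A.

I_in ≈ 27.6 A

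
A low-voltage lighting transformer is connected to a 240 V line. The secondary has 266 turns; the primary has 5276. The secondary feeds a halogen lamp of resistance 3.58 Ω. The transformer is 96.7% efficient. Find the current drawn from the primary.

V_s = 240 × 266/5276 = 12.100 V.
I_s = V_s/R = 12.100/3.58 = 3.3799 A.
P_out = V_s I_s = 12.100 × 3.3799 = 40.897 W.
P_in = P_out/η = 40.897/0.967 = 42.293 W.
I_p = P_in/V_p = 42.293/240 = 0.176 A.

I_p ≈ 0.176 A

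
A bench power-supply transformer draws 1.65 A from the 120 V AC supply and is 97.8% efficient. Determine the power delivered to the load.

P_in = V_p I_p = 120 × 1.65 = 198.00 W.
P_out = η P_in = 0.978 × 198.00 = 194 W.

P_out ≈ 194 W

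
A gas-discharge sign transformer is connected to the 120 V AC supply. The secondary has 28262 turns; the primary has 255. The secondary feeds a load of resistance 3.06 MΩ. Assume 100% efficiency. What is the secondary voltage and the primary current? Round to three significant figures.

V_s = V_p × N_s/N_p = 120 × 28262/255 = 13300 V.
I_s = V_s/R = 13300/(3.06×10^6) = 0.0043463 A.
I_p = I_s × N_s/N_p = 0.0043463 × 28262/255 = 0.482 A.

V_s ≈ 13300 V, I_p ≈ 0.482 A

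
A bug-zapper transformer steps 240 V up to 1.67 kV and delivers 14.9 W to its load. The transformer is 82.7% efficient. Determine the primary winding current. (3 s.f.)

P_in = P_out/η = 14.9/0.827 = 18.017 W.
I_p = P_in/V_p = 18.017/240 = 0.0751 A.

I_p ≈ 0.0751 A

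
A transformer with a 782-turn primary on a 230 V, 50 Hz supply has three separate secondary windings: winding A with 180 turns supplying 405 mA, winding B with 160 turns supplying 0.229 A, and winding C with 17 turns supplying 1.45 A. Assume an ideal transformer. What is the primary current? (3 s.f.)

I_p ≈ 0.172 A

V_A = 230 × 180/782 = 52.941 V; V_B = 230 × 160/782 = 47.059 V; V_C = 230 × 17/782 = 5.0000 V.
P_out = V_A I_A + V_B I_B + V_C I_C = 52.941×0.405 + 47.059×0.229 + 5.0000×1.45 = 21.441 + 10.776 + 7.2500 = 39.468 W.
Ideal ⇒ P_in = P_out, so I_p = P_out/V_p = 39.468/230 = 0.172 A.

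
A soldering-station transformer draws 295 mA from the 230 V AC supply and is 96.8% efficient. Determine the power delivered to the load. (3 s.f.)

P_in = V_in I_in = 230 × 0.295 = 67.850 W.
P_out = η P_in = 0.968 × 67.850 = 65.7 W.

P_out ≈ 65.7 W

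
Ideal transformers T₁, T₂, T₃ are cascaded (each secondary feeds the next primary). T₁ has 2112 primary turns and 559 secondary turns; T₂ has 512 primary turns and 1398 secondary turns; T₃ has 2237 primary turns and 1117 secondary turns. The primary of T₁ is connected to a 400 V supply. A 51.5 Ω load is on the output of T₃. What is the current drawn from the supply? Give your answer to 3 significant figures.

Secondary of T₁: V = 400.00 × 559/2112 = 105.87 V.
Secondary of T₂: V = 105.87 × 1398/512 = 289.08 V.
Secondary of T₃: V = 289.08 × 1117/2237 = 144.35 V.
I_load = 144.35/51.5 = 2.8028 A, so P_out = 144.35 × 2.8028 = 404.57 W.
All ideal ⇒ P_in = P_out, so I_supply = 404.57/400 = 1.01 A.

I_supply ≈ 1.01 A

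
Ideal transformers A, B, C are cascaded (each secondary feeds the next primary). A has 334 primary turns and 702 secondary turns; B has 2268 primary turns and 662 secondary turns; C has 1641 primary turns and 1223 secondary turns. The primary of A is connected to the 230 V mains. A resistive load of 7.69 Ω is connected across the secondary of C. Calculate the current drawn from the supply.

Secondary of A: V = 230.00 × 702/334 = 483.41 V.
Secondary of B: V = 483.41 × 662/2268 = 141.10 V.
Secondary of C: V = 141.10 × 1223/1641 = 105.16 V.
I_load = 105.16/7.69 = 13.675 A, so P_out = 105.16 × 13.675 = 1438.1 W.
All ideal ⇒ P_in = P_out, so I_supply = 1438.1/230 = 6.25 A.

I_supply ≈ 6.25 A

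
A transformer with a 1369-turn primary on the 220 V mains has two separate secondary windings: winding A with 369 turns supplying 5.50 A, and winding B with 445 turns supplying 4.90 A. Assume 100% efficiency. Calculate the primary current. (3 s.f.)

V_A = 220 × 369/1369 = 59.299 V; V_B = 220 × 445/1369 = 71.512 V.
P_out = V_A I_A + V_B I_B = 59.299×5.50 + 71.512×4.90 = 326.14 + 350.41 = 676.55 W.
Ideal ⇒ P_in = P_out, so I_p = P_out/V_p = 676.55/220 = 3.08 A.

I_p ≈ 3.08 A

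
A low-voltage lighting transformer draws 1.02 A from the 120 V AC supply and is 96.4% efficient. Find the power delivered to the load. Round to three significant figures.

P_out ≈ 118 W

P_in = V_p I_p = 120 × 1.02 = 122.40 W.
P_out = η P_in = 0.964 × 122.40 = 118 W.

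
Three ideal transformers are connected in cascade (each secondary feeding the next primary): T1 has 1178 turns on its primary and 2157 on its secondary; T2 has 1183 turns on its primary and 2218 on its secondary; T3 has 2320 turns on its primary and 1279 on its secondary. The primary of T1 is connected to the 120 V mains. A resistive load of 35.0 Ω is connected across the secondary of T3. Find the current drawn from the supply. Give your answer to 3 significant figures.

I_supply ≈ 12.3 A

Secondary of T1: V = 120.00 × 2157/1178 = 219.73 V.
Secondary of T2: V = 219.73 × 2218/1183 = 411.97 V.
Secondary of T3: V = 411.97 × 1279/2320 = 227.11 V.
I_load = 227.11/35.0 = 6.4890 A, so P_out = 227.11 × 6.4890 = 1473.7 W.
All ideal ⇒ P_in = P_out, so I_supply = 1473.7/120 = 12.3 A.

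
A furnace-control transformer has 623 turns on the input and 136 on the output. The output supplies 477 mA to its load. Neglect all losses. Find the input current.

I_in ≈ 0.104 A

For an ideal transformer I_in/I_out = N_out/N_in, so I_in = 0.477 × 136/623 = 0.104 A.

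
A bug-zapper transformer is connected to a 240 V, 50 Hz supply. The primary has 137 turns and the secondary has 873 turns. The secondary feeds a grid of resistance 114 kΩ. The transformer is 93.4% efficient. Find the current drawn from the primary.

I_p ≈ 0.0915 A

V_s = 240 × 873/137 = 1529.3 V.
I_s = V_s/R = 1529.3/114000 = 0.013415 A.
P_out = V_s I_s = 1529.3 × 0.013415 = 20.517 W.
P_in = P_out/η = 20.517/0.934 = 21.966 W.
I_p = P_in/V_p = 21.966/240 = 0.0915 A.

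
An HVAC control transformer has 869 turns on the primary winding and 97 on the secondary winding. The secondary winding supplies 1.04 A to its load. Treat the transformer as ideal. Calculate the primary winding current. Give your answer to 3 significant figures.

I_p ≈ 0.116 A

For an ideal transformer I_p/I_s = N_s/N_p, so I_p = 1.04 × 97/869 = 0.116 A.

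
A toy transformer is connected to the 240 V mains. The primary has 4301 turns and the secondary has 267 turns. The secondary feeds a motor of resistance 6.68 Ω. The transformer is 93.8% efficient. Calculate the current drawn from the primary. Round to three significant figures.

I_p ≈ 0.148 A

V_s = 240 × 267/4301 = 14.899 V.
I_s = V_s/R = 14.899/6.68 = 2.2304 A.
P_out = V_s I_s = 14.899 × 2.2304 = 33.230 W.
P_in = P_out/η = 33.230/0.938 = 35.426 W.
I_p = P_in/V_p = 35.426/240 = 0.148 A.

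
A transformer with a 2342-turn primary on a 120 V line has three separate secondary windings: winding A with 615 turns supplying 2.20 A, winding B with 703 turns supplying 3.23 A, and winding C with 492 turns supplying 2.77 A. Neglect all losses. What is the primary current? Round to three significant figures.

I_p ≈ 2.13 A

V_A = 120 × 615/2342 = 31.512 V; V_B = 120 × 703/2342 = 36.020 V; V_C = 120 × 492/2342 = 25.209 V.
P_out = V_A I_A + V_B I_B + V_C I_C = 31.512×2.20 + 36.020×3.23 + 25.209×2.77 = 69.325 + 116.35 + 69.830 = 255.50 W.
Ideal ⇒ P_in = P_out, so I_p = P_out/V_p = 255.50/120 = 2.13 A.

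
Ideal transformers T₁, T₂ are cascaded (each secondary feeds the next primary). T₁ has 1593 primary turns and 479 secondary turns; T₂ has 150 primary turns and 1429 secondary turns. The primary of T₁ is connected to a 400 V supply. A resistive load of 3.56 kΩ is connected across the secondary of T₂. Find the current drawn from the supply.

I_supply ≈ 0.922 A

After T₁: V = 400.00 × 479/1593 = 120.28 V.
After T₂: V = 120.28 × 1429/150 = 1145.8 V.
I_load = 1145.8/3560 = 0.32186 A, so P_out = 1145.8 × 0.32186 = 368.80 W.
All ideal ⇒ P_in = P_out, so I_supply = 368.80/400 = 0.922 A.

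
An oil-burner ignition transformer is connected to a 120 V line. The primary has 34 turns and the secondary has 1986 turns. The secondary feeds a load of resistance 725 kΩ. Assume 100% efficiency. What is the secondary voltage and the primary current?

V_s = V_p × N_s/N_p = 120 × 1986/34 = 7009.4 V.
I_s = V_s/R = 7009.4/725000 = 0.0096682 A.
I_p = I_s × N_s/N_p = 0.0096682 × 1986/34 = 0.565 A.

V_s ≈ 7010 V, I_p ≈ 0.565 A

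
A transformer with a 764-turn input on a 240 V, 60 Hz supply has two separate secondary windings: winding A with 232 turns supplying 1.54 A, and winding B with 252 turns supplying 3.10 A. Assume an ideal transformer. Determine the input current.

I_in ≈ 1.49 A

V_A = 240 × 232/764 = 72.880 V; V_B = 240 × 252/764 = 79.162 V.
P_out = V_A I_A + V_B I_B = 72.880×1.54 + 79.162×3.10 = 112.23 + 245.40 = 357.64 W.
Ideal ⇒ P_in = P_out, so I_in = P_out/V_in = 357.64/240 = 1.49 A.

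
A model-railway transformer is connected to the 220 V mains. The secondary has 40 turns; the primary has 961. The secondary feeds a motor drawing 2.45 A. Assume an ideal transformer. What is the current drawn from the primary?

For an ideal transformer I_p N_p = I_s N_s, so I_p = 2.45 × 40/961 = 0.102 A.

I_p ≈ 0.102 A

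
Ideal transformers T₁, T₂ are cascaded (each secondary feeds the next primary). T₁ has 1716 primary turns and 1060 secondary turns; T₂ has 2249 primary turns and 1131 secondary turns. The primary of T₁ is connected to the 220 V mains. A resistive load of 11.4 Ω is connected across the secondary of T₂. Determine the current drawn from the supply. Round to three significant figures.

After T₁: V = 220.00 × 1060/1716 = 135.90 V.
After T₂: V = 135.90 × 1131/2249 = 68.341 V.
I_load = 68.341/11.4 = 5.9949 A, so P_out = 68.341 × 5.9949 = 409.70 W.
All ideal ⇒ P_in = P_out, so I_supply = 409.70/220 = 1.86 A.

I_supply ≈ 1.86 A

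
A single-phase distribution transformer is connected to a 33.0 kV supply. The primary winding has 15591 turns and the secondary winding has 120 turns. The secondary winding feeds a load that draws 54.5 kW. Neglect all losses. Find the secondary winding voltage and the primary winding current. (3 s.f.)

V_s ≈ 254 V, I_p ≈ 1.65 A

V_s = V_p × N_s/N_p = 33000 × 120/15591 = 253.99 V.
I_s = P/V_s = 54500/253.99 = 214.57 A.
I_p = I_s × N_s/N_p = 214.57 × 120/15591 = 1.65 A.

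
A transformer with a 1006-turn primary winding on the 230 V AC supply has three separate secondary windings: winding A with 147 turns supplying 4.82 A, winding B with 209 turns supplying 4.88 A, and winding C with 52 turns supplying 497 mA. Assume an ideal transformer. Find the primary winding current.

I_p ≈ 1.74 A

V_A = 230 × 147/1006 = 33.608 V; V_B = 230 × 209/1006 = 47.783 V; V_C = 230 × 52/1006 = 11.889 V.
P_out = V_A I_A + V_B I_B + V_C I_C = 33.608×4.82 + 47.783×4.88 + 11.889×0.497 = 161.99 + 233.18 + 5.9087 = 401.08 W.
Ideal ⇒ P_in = P_out, so I_p = P_out/V_p = 401.08/230 = 1.74 A.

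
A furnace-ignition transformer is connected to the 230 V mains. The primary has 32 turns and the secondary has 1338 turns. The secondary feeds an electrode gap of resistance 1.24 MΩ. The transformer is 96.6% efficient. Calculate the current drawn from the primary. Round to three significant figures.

I_p ≈ 0.336 A

V_s = 230 × 1338/32 = 9616.9 V.
I_s = V_s/R = 9616.9/(1.24×10^6) = 0.0077555 A.
P_out = V_s I_s = 9616.9 × 0.0077555 = 74.584 W.
P_in = P_out/η = 74.584/0.966 = 77.209 W.
I_p = P_in/V_p = 77.209/230 = 0.336 A.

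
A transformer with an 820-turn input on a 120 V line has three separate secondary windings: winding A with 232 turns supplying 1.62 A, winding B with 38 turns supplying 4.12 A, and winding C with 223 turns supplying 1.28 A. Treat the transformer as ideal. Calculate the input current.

I_in ≈ 0.997 A

V_A = 120 × 232/820 = 33.951 V; V_B = 120 × 38/820 = 5.5610 V; V_C = 120 × 223/820 = 32.634 V.
P_out = V_A I_A + V_B I_B + V_C I_C = 33.951×1.62 + 5.5610×4.12 + 32.634×1.28 = 55.001 + 22.911 + 41.772 = 119.68 W.
Ideal ⇒ P_in = P_out, so I_in = P_out/V_in = 119.68/120 = 0.997 A.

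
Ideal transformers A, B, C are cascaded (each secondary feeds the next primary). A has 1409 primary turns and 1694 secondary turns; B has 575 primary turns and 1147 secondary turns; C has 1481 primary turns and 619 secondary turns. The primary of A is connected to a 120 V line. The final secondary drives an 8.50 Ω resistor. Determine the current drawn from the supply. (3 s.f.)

Secondary of A: V = 120.00 × 1694/1409 = 144.27 V.
Secondary of B: V = 144.27 × 1147/575 = 287.79 V.
Secondary of C: V = 287.79 × 619/1481 = 120.29 V.
I_load = 120.29/8.50 = 14.151 A, so P_out = 120.29 × 14.151 = 1702.2 W.
All ideal ⇒ P_in = P_out, so I_supply = 1702.2/120 = 14.2 A.

I_supply ≈ 14.2 A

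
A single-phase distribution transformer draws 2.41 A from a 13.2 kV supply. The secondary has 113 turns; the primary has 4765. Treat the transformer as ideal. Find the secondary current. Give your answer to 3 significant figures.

I_s ≈ 102 A

I_s/I_p = N_p/N_s, so I_s = 2.41 × 4765/113 = 102 A.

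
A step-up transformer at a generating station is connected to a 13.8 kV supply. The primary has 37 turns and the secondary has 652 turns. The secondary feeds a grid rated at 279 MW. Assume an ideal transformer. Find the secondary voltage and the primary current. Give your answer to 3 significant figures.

V_s = V_p × N_s/N_p = 13800 × 652/37 = 243180 V.
I_s = P/V_s = 2.79×10^8/243180 = 1147.3 A.
I_p = I_s × N_s/N_p = 1147.3 × 652/37 = 20200 A.

V_s ≈ 243000 V, I_p ≈ 20200 A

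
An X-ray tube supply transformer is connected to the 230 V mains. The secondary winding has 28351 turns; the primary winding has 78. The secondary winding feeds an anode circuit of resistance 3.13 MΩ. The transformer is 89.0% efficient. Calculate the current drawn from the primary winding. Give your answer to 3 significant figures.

I_p ≈ 10.9 A

V_s = 230 × 28351/78 = 83599 V.
I_s = V_s/R = 83599/(3.13×10^6) = 0.026709 A.
P_out = V_s I_s = 83599 × 0.026709 = 2232.8 W.
P_in = P_out/η = 2232.8/0.890 = 2508.8 W.
I_p = P_in/V_p = 2508.8/230 = 10.9 A.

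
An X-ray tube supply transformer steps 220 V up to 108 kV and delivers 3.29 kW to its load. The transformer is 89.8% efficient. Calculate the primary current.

I_p ≈ 16.7 A

P_in = P_out/η = 3290/0.898 = 3663.7 W.
I_p = P_in/V_p = 3663.7/220 = 16.7 A.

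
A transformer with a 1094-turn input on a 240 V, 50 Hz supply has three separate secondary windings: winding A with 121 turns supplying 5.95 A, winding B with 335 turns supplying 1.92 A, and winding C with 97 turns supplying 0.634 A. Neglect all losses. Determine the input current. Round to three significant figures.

V_A = 240 × 121/1094 = 26.545 V; V_B = 240 × 335/1094 = 73.492 V; V_C = 240 × 97/1094 = 21.280 V.
P_out = V_A I_A + V_B I_B + V_C I_C = 26.545×5.95 + 73.492×1.92 + 21.280×0.634 = 157.94 + 141.10 + 13.491 = 312.54 W.
Ideal ⇒ P_in = P_out, so I_in = P_out/V_in = 312.54/240 = 1.30 A.

I_in ≈ 1.30 A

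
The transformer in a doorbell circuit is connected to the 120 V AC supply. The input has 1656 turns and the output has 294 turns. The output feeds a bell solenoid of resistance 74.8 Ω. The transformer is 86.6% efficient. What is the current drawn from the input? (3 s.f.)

V_out = 120 × 294/1656 = 21.304 V.
I_out = V_out/R = 21.304/74.8 = 0.28482 A.
P_out = V_out I_out = 21.304 × 0.28482 = 6.0679 W.
P_in = P_out/η = 6.0679/0.866 = 7.0068 W.
I_in = P_in/V_in = 7.0068/120 = 0.0584 A.

I_in ≈ 0.0584 A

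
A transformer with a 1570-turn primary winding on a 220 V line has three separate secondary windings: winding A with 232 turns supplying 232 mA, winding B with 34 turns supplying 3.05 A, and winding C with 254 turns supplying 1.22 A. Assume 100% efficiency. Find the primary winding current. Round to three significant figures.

I_p ≈ 0.298 A

V_A = 220 × 232/1570 = 32.510 V; V_B = 220 × 34/1570 = 4.7643 V; V_C = 220 × 254/1570 = 35.592 V.
P_out = V_A I_A + V_B I_B + V_C I_C = 32.510×0.232 + 4.7643×3.05 + 35.592×1.22 = 7.5422 + 14.531 + 43.423 = 65.496 W.
Ideal ⇒ P_in = P_out, so I_p = P_out/V_p = 65.496/220 = 0.298 A.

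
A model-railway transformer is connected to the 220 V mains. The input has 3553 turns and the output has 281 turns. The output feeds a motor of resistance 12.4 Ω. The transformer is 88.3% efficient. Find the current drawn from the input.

I_in ≈ 0.126 A

V_out = 220 × 281/3553 = 17.399 V.
I_out = V_out/R = 17.399/12.4 = 1.4032 A.
P_out = V_out I_out = 17.399 × 1.4032 = 24.414 W.
P_in = P_out/η = 24.414/0.883 = 27.649 W.
I_in = P_in/V_in = 27.649/220 = 0.126 A.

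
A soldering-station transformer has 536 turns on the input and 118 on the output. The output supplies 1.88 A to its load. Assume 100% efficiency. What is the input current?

I_in ≈ 0.414 A

For an ideal transformer I_in/I_out = N_out/N_in, so I_in = 1.88 × 118/536 = 0.414 A.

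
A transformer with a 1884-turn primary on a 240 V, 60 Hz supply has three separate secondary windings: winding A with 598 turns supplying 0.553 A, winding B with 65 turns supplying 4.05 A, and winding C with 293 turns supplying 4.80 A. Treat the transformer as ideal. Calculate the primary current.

V_A = 240 × 598/1884 = 76.178 V; V_B = 240 × 65/1884 = 8.2803 V; V_C = 240 × 293/1884 = 37.325 V.
P_out = V_A I_A + V_B I_B + V_C I_C = 76.178×0.553 + 8.2803×4.05 + 37.325×4.80 = 42.127 + 33.535 + 179.16 = 254.82 W.
Ideal ⇒ P_in = P_out, so I_p = P_out/V_p = 254.82/240 = 1.06 A.

I_p ≈ 1.06 A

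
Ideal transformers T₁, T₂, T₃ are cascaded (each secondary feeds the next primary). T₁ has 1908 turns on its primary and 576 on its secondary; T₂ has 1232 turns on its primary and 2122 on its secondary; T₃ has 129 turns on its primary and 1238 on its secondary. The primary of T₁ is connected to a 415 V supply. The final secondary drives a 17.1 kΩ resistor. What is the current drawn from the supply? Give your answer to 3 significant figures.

I_supply ≈ 0.604 A

After T₁: V = 415.00 × 576/1908 = 125.28 V.
After T₂: V = 125.28 × 2122/1232 = 215.79 V.
After T₃: V = 215.79 × 1238/129 = 2070.9 V.
I_load = 2070.9/17100 = 0.12110 A, so P_out = 2070.9 × 0.12110 = 250.80 W.
All ideal ⇒ P_in = P_out, so I_supply = 250.80/415 = 0.604 A.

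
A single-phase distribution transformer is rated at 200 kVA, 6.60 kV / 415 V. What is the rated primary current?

I_p = S/V_p = 200000/6600 = 30.3 A.

I_p ≈ 30.3 A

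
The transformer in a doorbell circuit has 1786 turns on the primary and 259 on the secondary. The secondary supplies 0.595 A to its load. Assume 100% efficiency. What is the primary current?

I_p ≈ 0.0863 A

For an ideal transformer I_p/I_s = N_s/N_p, so I_p = 0.595 × 259/1786 = 0.0863 A.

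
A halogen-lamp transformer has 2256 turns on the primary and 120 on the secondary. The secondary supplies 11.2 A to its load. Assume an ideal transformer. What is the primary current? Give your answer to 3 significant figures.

For an ideal transformer I_p/I_s = N_s/N_p, so I_p = 11.2 × 120/2256 = 0.596 A.

I_p ≈ 0.596 A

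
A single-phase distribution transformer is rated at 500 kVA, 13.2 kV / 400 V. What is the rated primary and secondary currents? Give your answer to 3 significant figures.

I_p = S/V_p = 500000/13200 = 37.9 A.
I_s = S/V_s = 500000/400 = 1250 A.

I_p ≈ 37.9 A, I_s ≈ 1250 A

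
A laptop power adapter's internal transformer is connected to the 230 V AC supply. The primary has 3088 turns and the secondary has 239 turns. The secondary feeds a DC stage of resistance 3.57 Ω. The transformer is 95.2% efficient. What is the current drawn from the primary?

V_s = 230 × 239/3088 = 17.801 V.
I_s = V_s/R = 17.801/3.57 = 4.9863 A.
P_out = V_s I_s = 17.801 × 4.9863 = 88.762 W.
P_in = P_out/η = 88.762/0.952 = 93.238 W.
I_p = P_in/V_p = 93.238/230 = 0.405 A.

I_p ≈ 0.405 A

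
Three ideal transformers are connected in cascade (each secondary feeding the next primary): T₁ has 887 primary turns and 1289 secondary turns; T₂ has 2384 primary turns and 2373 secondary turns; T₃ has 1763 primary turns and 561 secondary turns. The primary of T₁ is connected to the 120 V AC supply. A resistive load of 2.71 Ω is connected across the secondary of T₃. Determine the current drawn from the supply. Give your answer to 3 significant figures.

I_supply ≈ 9.38 A

Secondary of T₁: V = 120.00 × 1289/887 = 174.39 V.
Secondary of T₂: V = 174.39 × 2373/2384 = 173.58 V.
Secondary of T₃: V = 173.58 × 561/1763 = 55.235 V.
I_load = 55.235/2.71 = 20.382 A, so P_out = 55.235 × 20.382 = 1125.8 W.
All ideal ⇒ P_in = P_out, so I_supply = 1125.8/120 = 9.38 A.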